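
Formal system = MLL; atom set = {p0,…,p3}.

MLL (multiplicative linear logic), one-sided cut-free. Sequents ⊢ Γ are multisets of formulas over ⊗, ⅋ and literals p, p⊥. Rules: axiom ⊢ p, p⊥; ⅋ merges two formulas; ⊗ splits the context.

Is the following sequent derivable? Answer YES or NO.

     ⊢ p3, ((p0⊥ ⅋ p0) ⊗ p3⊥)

Proof tree:
[⊗]  ⊢ p3, ((p0⊥ ⅋ p0) ⊗ p3⊥)
  [⅋]  ⊢ (p0⊥ ⅋ p0)
    [Ax]  ⊢ p0, p0⊥
  [Ax]  ⊢ p3, p3⊥

Result: YES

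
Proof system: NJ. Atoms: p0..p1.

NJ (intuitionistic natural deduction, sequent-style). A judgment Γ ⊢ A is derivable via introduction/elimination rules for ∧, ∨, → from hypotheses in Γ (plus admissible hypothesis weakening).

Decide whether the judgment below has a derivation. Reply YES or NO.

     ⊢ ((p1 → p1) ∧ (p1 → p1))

Proof tree:
[∧I]  ⊢ ((p1 → p1) ∧ (p1 → p1))
  [→I]  ⊢ (p1 → p1)
    [Ax] p1 ⊢ p1
  [→I]  ⊢ (p1 → p1)
    [Ax] p1 ⊢ p1

Result: YES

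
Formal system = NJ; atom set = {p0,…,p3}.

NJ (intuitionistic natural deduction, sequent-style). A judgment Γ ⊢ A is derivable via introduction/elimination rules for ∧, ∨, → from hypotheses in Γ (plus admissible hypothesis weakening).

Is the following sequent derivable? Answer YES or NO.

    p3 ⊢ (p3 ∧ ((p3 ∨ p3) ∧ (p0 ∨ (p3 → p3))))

Proof tree:
[∧I] p3 ⊢ (p3 ∧ ((p3 ∨ p3) ∧ (p0 ∨ (p3 → p3))))
  [Ax] p3 ⊢ p3
  [∧I] p3 ⊢ ((p3 ∨ p3) ∧ (p0 ∨ (p3 → p3)))
    [∨I₁] p3 ⊢ (p3 ∨ p3)
      [Ax] p3 ⊢ p3
    [∨I₂]  ⊢ (p0 ∨ (p3 → p3))
      [→I]  ⊢ (p3 → p3)
        [Ax] p3 ⊢ p3

Result: YES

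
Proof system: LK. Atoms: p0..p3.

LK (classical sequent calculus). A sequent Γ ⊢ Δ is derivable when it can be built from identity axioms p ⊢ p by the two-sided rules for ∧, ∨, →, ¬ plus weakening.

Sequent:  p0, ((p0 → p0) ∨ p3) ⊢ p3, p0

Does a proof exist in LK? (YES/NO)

Derivation trace:
[∨L] p0, ((p0 → p0) ∨ p3) ⊢ p3, p0
  [→L] p0, (p0 → p0) ⊢ p0
    [Ax] p0 ⊢ p0
    [Ax] p0 ⊢ p0
  [Ax] p3 ⊢ p3

Result: YES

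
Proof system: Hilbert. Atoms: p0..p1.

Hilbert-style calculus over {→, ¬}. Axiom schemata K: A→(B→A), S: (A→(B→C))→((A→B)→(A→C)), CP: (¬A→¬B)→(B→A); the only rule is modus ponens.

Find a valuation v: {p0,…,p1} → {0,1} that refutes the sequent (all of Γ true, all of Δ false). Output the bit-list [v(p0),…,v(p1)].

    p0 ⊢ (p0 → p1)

Enumerate valuations to refute Γ ⊢ Δ:
  v=00: Γ:[p0=F] Δ:[(p0 → p1)=T] refutes=False
  v=01: Γ:[p0=F] Δ:[(p0 → p1)=T] refutes=False
  v=10: Γ:[p0=T] Δ:[(p0 → p1)=F] refutes=True  ← countermodel

Result: [1, 0]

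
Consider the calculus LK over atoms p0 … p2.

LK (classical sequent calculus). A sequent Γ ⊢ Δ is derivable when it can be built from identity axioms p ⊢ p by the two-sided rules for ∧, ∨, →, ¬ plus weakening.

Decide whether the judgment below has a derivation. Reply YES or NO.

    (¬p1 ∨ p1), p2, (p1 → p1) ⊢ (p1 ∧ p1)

Truth-table refutation:
  v=000: Γ:[(¬p1 ∨ p1)=T, p2=F, (p1 → p1)=T] Δ:[(p1 ∧ p1)=F] refutes=False
  v=001: Γ:[(¬p1 ∨ p1)=T, p2=T, (p1 → p1)=T] Δ:[(p1 ∧ p1)=F] refutes=True  ← countermodel

Result: NO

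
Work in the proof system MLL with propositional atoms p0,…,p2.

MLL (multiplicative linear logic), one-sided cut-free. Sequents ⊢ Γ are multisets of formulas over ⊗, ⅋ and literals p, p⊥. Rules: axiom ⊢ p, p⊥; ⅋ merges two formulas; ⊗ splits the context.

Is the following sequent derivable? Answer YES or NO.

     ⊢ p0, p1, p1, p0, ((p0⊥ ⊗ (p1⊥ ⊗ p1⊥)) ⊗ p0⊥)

Derivation (root first):
[⊗]  ⊢ p0, p1, p1, p0, ((p0⊥ ⊗ (p1⊥ ⊗ p1⊥)) ⊗ p0⊥)
  [⊗]  ⊢ p0, p1, p1, (p0⊥ ⊗ (p1⊥ ⊗ p1⊥))
    [Ax]  ⊢ p0, p0⊥
    [⊗]  ⊢ p1, p1, (p1⊥ ⊗ p1⊥)
      [Ax]  ⊢ p1, p1⊥
      [Ax]  ⊢ p1, p1⊥
  [Ax]  ⊢ p0, p0⊥

Result: YES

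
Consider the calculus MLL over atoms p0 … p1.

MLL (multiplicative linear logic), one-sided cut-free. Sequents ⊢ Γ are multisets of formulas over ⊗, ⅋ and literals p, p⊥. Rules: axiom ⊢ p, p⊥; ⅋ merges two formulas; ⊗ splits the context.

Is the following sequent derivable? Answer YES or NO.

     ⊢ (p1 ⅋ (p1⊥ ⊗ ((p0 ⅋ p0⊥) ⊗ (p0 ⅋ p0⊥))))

Derivation (root first):
[⅋]  ⊢ (p1 ⅋ (p1⊥ ⊗ ((p0 ⅋ p0⊥) ⊗ (p0 ⅋ p0⊥))))
  [⊗]  ⊢ p1, (p1⊥ ⊗ ((p0 ⅋ p0⊥) ⊗ (p0 ⅋ p0⊥)))
    [Ax]  ⊢ p1, p1⊥
    [⊗]  ⊢ ((p0 ⅋ p0⊥) ⊗ (p0 ⅋ p0⊥))
      [⅋]  ⊢ (p0 ⅋ p0⊥)
        [Ax]  ⊢ p0, p0⊥
      [⅋]  ⊢ (p0 ⅋ p0⊥)
        [Ax]  ⊢ p0, p0⊥

Result: YES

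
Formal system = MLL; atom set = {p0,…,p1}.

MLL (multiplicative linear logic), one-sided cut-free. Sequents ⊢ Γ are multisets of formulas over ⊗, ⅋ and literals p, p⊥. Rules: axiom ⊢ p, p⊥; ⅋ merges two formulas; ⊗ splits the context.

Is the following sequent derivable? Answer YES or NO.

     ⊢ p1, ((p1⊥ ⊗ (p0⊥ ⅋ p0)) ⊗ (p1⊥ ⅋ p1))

Proof tree:
[⊗]  ⊢ p1, ((p1⊥ ⊗ (p0⊥ ⅋ p0)) ⊗ (p1⊥ ⅋ p1))
  [⊗]  ⊢ p1, (p1⊥ ⊗ (p0⊥ ⅋ p0))
    [Ax]  ⊢ p1, p1⊥
    [⅋]  ⊢ (p0⊥ ⅋ p0)
      [Ax]  ⊢ p0, p0⊥
  [⅋]  ⊢ (p1⊥ ⅋ p1)
    [Ax]  ⊢ p1, p1⊥

Result: YES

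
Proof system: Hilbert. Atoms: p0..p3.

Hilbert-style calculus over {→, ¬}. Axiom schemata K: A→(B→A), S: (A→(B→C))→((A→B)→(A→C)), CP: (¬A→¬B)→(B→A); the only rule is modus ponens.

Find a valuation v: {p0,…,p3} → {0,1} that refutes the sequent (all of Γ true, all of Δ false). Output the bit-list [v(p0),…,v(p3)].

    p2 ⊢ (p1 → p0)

Enumerate valuations to refute Γ ⊢ Δ:
  v=0000: Γ:[p2=F] Δ:[(p1 → p0)=T] refutes=False
  v=0001: Γ:[p2=F] Δ:[(p1 → p0)=T] refutes=False
  v=0010: Γ:[p2=T] Δ:[(p1 → p0)=T] refutes=False
  v=0011: Γ:[p2=T] Δ:[(p1 → p0)=T] refutes=False
  v=0100: Γ:[p2=F] Δ:[(p1 → p0)=F] refutes=False
  v=0101: Γ:[p2=F] Δ:[(p1 → p0)=F] refutes=False
  v=0110: Γ:[p2=T] Δ:[(p1 → p0)=F] refutes=True  ← countermodel

Result: [0, 1, 1, 0]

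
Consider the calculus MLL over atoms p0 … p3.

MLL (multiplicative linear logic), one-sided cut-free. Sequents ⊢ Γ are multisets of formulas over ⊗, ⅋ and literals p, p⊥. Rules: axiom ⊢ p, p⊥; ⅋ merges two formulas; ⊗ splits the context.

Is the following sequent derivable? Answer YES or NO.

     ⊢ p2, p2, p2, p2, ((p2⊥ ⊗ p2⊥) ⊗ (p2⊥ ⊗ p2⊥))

Derivation (root first):
[⊗]  ⊢ p2, p2, p2, p2, ((p2⊥ ⊗ p2⊥) ⊗ (p2⊥ ⊗ p2⊥))
  [⊗]  ⊢ p2, p2, (p2⊥ ⊗ p2⊥)
    [Ax]  ⊢ p2, p2⊥
    [Ax]  ⊢ p2, p2⊥
  [⊗]  ⊢ p2, p2, (p2⊥ ⊗ p2⊥)
    [Ax]  ⊢ p2, p2⊥
    [Ax]  ⊢ p2, p2⊥

Result: YES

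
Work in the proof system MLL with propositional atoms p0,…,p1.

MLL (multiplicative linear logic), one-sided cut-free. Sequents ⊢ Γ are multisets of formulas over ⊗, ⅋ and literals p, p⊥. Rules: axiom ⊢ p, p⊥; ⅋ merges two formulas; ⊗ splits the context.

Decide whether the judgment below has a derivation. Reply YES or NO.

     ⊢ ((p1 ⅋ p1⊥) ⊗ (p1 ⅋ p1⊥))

Derivation (root first):
[⊗]  ⊢ ((p1 ⅋ p1⊥) ⊗ (p1 ⅋ p1⊥))
  [⅋]  ⊢ (p1 ⅋ p1⊥)
    [Ax]  ⊢ p1, p1⊥
  [⅋]  ⊢ (p1 ⅋ p1⊥)
    [Ax]  ⊢ p1, p1⊥

Result: YES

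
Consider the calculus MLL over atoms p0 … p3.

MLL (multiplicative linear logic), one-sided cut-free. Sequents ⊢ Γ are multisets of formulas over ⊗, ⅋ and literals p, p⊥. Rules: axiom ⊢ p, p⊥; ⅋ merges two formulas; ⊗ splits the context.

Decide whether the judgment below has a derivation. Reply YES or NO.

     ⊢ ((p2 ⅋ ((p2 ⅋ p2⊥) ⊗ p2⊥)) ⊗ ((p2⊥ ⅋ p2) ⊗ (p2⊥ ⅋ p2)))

Proof tree:
[⊗]  ⊢ ((p2 ⅋ ((p2 ⅋ p2⊥) ⊗ p2⊥)) ⊗ ((p2⊥ ⅋ p2) ⊗ (p2⊥ ⅋ p2)))
  [⅋]  ⊢ (p2 ⅋ ((p2 ⅋ p2⊥) ⊗ p2⊥))
    [⊗]  ⊢ p2, ((p2 ⅋ p2⊥) ⊗ p2⊥)
      [⅋]  ⊢ (p2 ⅋ p2⊥)
        [Ax]  ⊢ p2, p2⊥
      [Ax]  ⊢ p2, p2⊥
  [⊗]  ⊢ ((p2⊥ ⅋ p2) ⊗ (p2⊥ ⅋ p2))
    [⅋]  ⊢ (p2⊥ ⅋ p2)
      [Ax]  ⊢ p2, p2⊥
    [⅋]  ⊢ (p2⊥ ⅋ p2)
      [Ax]  ⊢ p2, p2⊥

Result: YES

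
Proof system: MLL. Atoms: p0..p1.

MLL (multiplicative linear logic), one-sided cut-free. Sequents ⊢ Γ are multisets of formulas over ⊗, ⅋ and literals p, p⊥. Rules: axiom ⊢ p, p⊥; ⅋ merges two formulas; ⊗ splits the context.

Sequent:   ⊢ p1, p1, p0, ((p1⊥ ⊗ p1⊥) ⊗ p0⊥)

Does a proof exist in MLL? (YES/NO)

Derivation trace:
[⊗]  ⊢ p1, p1, p0, ((p1⊥ ⊗ p1⊥) ⊗ p0⊥)
  [⊗]  ⊢ p1, p1, (p1⊥ ⊗ p1⊥)
    [Ax]  ⊢ p1, p1⊥
    [Ax]  ⊢ p1, p1⊥
  [Ax]  ⊢ p0, p0⊥

Result: YES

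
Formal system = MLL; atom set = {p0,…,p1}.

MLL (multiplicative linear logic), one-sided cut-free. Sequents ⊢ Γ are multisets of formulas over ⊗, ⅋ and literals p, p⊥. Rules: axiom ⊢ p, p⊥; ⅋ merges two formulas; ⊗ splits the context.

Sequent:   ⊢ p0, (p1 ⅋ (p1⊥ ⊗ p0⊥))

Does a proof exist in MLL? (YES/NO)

Proof tree:
[⅋]  ⊢ p0, (p1 ⅋ (p1⊥ ⊗ p0⊥))
  [⊗]  ⊢ p1, p0, (p1⊥ ⊗ p0⊥)
    [Ax]  ⊢ p1, p1⊥
    [Ax]  ⊢ p0, p0⊥

Result: YES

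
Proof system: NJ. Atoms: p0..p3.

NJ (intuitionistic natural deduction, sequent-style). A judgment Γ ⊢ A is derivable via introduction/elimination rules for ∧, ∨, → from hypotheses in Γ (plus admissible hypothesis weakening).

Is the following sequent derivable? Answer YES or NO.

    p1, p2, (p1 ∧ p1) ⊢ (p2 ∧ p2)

Proof tree:
[∧I] p1, p2, (p1 ∧ p1) ⊢ (p2 ∧ p2)
  [Wk] p2, (p1 ∧ p1), p1 ⊢ p2
    [Wk] p2, (p1 ∧ p1) ⊢ p2
      [Ax] p2 ⊢ p2
  [Ax] p2 ⊢ p2

Result: YES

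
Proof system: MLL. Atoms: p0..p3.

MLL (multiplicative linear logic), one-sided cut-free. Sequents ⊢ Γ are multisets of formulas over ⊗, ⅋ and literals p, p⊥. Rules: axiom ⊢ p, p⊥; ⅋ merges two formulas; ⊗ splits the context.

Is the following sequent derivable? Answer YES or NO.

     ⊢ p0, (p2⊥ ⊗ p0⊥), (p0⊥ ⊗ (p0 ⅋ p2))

Proof tree:
[⊗]  ⊢ p0, (p2⊥ ⊗ p0⊥), (p0⊥ ⊗ (p0 ⅋ p2))
  [Ax]  ⊢ p0, p0⊥
  [⅋]  ⊢ (p2⊥ ⊗ p0⊥), (p0 ⅋ p2)
    [⊗]  ⊢ p2, p0, (p2⊥ ⊗ p0⊥)
      [Ax]  ⊢ p2, p2⊥
      [Ax]  ⊢ p0, p0⊥

Result: YES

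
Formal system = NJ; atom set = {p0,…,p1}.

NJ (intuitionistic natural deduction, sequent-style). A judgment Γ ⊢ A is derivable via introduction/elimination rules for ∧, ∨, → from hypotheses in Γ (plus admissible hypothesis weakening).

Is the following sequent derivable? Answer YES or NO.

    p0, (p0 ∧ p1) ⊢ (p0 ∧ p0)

Proof tree:
[Wk] p0, (p0 ∧ p1) ⊢ (p0 ∧ p0)
  [∧I] p0 ⊢ (p0 ∧ p0)
    [Ax] p0 ⊢ p0
    [Ax] p0 ⊢ p0

Result: YES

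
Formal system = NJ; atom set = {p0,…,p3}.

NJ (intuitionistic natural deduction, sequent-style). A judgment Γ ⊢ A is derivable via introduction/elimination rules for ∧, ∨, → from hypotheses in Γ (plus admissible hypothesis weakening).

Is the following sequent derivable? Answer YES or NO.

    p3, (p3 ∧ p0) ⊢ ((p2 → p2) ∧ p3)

Proof tree:
[Wk] p3, (p3 ∧ p0) ⊢ ((p2 → p2) ∧ p3)
  [∧I] p3 ⊢ ((p2 → p2) ∧ p3)
    [→I]  ⊢ (p2 → p2)
      [Ax] p2 ⊢ p2
    [Ax] p3 ⊢ p3

Result: YES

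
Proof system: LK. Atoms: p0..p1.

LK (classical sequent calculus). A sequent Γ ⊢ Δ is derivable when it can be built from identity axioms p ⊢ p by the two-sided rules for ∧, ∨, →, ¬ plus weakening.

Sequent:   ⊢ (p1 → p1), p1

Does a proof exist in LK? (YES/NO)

Derivation trace:
[WR]  ⊢ (p1 → p1), p1
  [→R]  ⊢ (p1 → p1)
    [Ax] p1 ⊢ p1

Result: YES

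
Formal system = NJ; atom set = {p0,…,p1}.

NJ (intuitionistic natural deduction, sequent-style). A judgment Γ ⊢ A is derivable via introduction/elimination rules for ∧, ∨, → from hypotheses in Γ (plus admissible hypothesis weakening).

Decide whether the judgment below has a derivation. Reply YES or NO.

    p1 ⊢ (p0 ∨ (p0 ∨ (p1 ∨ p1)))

Proof tree:
[∨I₂] p1 ⊢ (p0 ∨ (p0 ∨ (p1 ∨ p1)))
  [∨I₂] p1 ⊢ (p0 ∨ (p1 ∨ p1))
    [∨I₁] p1 ⊢ (p1 ∨ p1)
      [Ax] p1 ⊢ p1

Result: YES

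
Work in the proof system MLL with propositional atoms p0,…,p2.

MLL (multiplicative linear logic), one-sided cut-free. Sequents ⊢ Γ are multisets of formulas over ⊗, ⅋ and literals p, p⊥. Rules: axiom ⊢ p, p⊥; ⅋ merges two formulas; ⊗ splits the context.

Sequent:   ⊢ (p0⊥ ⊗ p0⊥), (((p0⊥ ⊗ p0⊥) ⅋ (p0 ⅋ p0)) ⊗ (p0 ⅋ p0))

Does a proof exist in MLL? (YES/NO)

Derivation (root first):
[⊗]  ⊢ (p0⊥ ⊗ p0⊥), (((p0⊥ ⊗ p0⊥) ⅋ (p0 ⅋ p0)) ⊗ (p0 ⅋ p0))
  [⅋]  ⊢ ((p0⊥ ⊗ p0⊥) ⅋ (p0 ⅋ p0))
    [⅋]  ⊢ (p0⊥ ⊗ p0⊥), (p0 ⅋ p0)
      [⊗]  ⊢ p0, p0, (p0⊥ ⊗ p0⊥)
        [Ax]  ⊢ p0, p0⊥
        [Ax]  ⊢ p0, p0⊥
  [⅋]  ⊢ (p0⊥ ⊗ p0⊥), (p0 ⅋ p0)
    [⊗]  ⊢ p0, p0, (p0⊥ ⊗ p0⊥)
      [Ax]  ⊢ p0, p0⊥
      [Ax]  ⊢ p0, p0⊥

Result: YES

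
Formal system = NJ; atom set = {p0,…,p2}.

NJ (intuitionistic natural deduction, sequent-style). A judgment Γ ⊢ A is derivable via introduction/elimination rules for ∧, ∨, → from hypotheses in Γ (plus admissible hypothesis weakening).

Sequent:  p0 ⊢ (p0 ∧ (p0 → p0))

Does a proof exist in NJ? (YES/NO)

Derivation (root first):
[∧I] p0 ⊢ (p0 ∧ (p0 → p0))
  [Ax] p0 ⊢ p0
  [→I]  ⊢ (p0 → p0)
    [Ax] p0 ⊢ p0

Result: YES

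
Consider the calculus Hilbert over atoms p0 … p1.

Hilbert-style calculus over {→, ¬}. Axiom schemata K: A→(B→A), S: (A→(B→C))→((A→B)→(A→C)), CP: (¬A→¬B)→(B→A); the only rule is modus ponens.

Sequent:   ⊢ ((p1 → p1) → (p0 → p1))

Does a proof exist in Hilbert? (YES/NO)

Enumerate valuations to refute Γ ⊢ Δ:
  v=00: Γ:[] Δ:[((p1 → p1) → (p0 → p1))=T] refutes=False
  v=01: Γ:[] Δ:[((p1 → p1) → (p0 → p1))=T] refutes=False
  v=10: Γ:[] Δ:[((p1 → p1) → (p0 → p1))=F] refutes=True  ← countermodel

Result: NO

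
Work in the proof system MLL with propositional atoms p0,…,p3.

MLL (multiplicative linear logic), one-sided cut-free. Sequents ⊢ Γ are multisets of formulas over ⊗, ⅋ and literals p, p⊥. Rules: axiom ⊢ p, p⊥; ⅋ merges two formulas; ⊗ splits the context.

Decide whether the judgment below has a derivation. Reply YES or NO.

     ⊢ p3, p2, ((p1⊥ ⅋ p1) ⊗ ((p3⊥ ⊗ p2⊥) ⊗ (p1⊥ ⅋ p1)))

Derivation (root first):
[⊗]  ⊢ p3, p2, ((p1⊥ ⅋ p1) ⊗ ((p3⊥ ⊗ p2⊥) ⊗ (p1⊥ ⅋ p1)))
  [⅋]  ⊢ (p1⊥ ⅋ p1)
    [Ax]  ⊢ p1, p1⊥
  [⊗]  ⊢ p3, p2, ((p3⊥ ⊗ p2⊥) ⊗ (p1⊥ ⅋ p1))
    [⊗]  ⊢ p3, p2, (p3⊥ ⊗ p2⊥)
      [Ax]  ⊢ p3, p3⊥
      [Ax]  ⊢ p2, p2⊥
    [⅋]  ⊢ (p1⊥ ⅋ p1)
      [Ax]  ⊢ p1, p1⊥

Result: YES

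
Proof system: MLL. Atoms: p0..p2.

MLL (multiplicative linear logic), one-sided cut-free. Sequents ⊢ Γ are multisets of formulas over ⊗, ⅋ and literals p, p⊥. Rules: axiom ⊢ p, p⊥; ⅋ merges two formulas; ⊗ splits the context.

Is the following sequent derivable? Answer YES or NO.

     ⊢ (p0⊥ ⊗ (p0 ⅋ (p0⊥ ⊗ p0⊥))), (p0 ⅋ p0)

Derivation (root first):
[⅋]  ⊢ (p0⊥ ⊗ (p0 ⅋ (p0⊥ ⊗ p0⊥))), (p0 ⅋ p0)
  [⊗]  ⊢ p0, p0, (p0⊥ ⊗ (p0 ⅋ (p0⊥ ⊗ p0⊥)))
    [Ax]  ⊢ p0, p0⊥
    [⅋]  ⊢ p0, (p0 ⅋ (p0⊥ ⊗ p0⊥))
      [⊗]  ⊢ p0, p0, (p0⊥ ⊗ p0⊥)
        [Ax]  ⊢ p0, p0⊥
        [Ax]  ⊢ p0, p0⊥

Result: YES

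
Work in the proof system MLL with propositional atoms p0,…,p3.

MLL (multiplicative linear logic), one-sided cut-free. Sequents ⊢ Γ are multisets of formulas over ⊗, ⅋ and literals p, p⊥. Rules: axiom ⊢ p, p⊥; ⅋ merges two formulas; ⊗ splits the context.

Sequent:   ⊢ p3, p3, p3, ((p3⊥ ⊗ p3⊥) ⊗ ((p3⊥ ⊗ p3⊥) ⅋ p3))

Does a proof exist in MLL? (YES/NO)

Proof tree:
[⊗]  ⊢ p3, p3, p3, ((p3⊥ ⊗ p3⊥) ⊗ ((p3⊥ ⊗ p3⊥) ⅋ p3))
  [⊗]  ⊢ p3, p3, (p3⊥ ⊗ p3⊥)
    [Ax]  ⊢ p3, p3⊥
    [Ax]  ⊢ p3, p3⊥
  [⅋]  ⊢ p3, ((p3⊥ ⊗ p3⊥) ⅋ p3)
    [⊗]  ⊢ p3, p3, (p3⊥ ⊗ p3⊥)
      [Ax]  ⊢ p3, p3⊥
      [Ax]  ⊢ p3, p3⊥

Result: YES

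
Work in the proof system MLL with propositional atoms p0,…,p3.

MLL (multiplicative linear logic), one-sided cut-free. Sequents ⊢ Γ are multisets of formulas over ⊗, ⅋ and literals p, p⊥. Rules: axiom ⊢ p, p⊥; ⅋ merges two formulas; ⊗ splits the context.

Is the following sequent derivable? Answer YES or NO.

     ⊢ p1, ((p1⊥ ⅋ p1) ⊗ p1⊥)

Derivation trace:
[⊗]  ⊢ p1, ((p1⊥ ⅋ p1) ⊗ p1⊥)
  [⅋]  ⊢ (p1⊥ ⅋ p1)
    [Ax]  ⊢ p1, p1⊥
  [Ax]  ⊢ p1, p1⊥

Result: YES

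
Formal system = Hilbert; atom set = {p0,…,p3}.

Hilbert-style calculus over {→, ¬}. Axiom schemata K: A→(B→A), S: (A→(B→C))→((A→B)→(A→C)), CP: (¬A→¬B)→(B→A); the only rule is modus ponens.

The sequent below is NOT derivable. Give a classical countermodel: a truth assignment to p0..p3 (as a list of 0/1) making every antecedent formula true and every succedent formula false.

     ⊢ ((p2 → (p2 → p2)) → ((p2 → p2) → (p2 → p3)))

Search for a countermodel by truth-table:
  v=0000: Γ:[] Δ:[((p2 → (p2 → p2)) → ((p2 → p2) → (p2 → p3)))=T] refutes=False
  v=0001: Γ:[] Δ:[((p2 → (p2 → p2)) → ((p2 → p2) → (p2 → p3)))=T] refutes=False
  v=0010: Γ:[] Δ:[((p2 → (p2 → p2)) → ((p2 → p2) → (p2 → p3)))=F] refutes=True  ← countermodel

Result: [0, 0, 1, 0]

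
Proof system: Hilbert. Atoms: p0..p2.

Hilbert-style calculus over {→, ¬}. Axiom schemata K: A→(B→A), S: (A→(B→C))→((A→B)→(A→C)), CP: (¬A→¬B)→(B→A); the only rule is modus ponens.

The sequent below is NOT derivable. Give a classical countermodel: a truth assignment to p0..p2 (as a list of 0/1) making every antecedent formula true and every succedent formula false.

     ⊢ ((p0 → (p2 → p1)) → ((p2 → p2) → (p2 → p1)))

Truth-table refutation:
  v=000: Γ:[] Δ:[((p0 → (p2 → p1)) → ((p2 → p2) → (p2 → p1)))=T] refutes=False
  v=001: Γ:[] Δ:[((p0 → (p2 → p1)) → ((p2 → p2) → (p2 → p1)))=F] refutes=True  ← countermodel

Result: [0, 0, 1]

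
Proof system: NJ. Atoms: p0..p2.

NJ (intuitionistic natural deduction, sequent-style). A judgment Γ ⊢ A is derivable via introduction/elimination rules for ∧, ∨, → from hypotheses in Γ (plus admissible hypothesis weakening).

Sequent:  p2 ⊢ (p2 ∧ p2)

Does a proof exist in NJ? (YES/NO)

Proof tree:
[∧I] p2 ⊢ (p2 ∧ p2)
  [Ax] p2 ⊢ p2
  [Wk] p2, p2 ⊢ p2
    [Ax] p2 ⊢ p2

Result: YES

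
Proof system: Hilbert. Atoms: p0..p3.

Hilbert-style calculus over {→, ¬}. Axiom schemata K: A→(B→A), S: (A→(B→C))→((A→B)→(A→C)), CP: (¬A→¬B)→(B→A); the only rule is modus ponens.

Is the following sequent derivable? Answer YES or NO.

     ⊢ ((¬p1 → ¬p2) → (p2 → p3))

Enumerate valuations to refute Γ ⊢ Δ:
  v=0000: Γ:[] Δ:[((¬p1 → ¬p2) → (p2 → p3))=T] refutes=False
  v=0001: Γ:[] Δ:[((¬p1 → ¬p2) → (p2 → p3))=T] refutes=False
  v=0010: Γ:[] Δ:[((¬p1 → ¬p2) → (p2 → p3))=T] refutes=False
  v=0011: Γ:[] Δ:[((¬p1 → ¬p2) → (p2 → p3))=T] refutes=False
  v=0100: Γ:[] Δ:[((¬p1 → ¬p2) → (p2 → p3))=T] refutes=False
  v=0101: Γ:[] Δ:[((¬p1 → ¬p2) → (p2 → p3))=T] refutes=False
  v=0110: Γ:[] Δ:[((¬p1 → ¬p2) → (p2 → p3))=F] refutes=True  ← countermodel

Result: NO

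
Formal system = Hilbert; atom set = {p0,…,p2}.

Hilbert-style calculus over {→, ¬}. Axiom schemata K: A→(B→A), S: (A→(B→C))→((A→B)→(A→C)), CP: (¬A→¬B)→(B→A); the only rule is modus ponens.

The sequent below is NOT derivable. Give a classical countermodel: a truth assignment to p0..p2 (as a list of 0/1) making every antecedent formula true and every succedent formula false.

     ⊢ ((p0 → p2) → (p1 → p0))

Enumerate valuations to refute Γ ⊢ Δ:
  v=000: Γ:[] Δ:[((p0 → p2) → (p1 → p0))=T] refutes=False
  v=001: Γ:[] Δ:[((p0 → p2) → (p1 → p0))=T] refutes=False
  v=010: Γ:[] Δ:[((p0 → p2) → (p1 → p0))=F] refutes=True  ← countermodel

Result: [0, 1, 0]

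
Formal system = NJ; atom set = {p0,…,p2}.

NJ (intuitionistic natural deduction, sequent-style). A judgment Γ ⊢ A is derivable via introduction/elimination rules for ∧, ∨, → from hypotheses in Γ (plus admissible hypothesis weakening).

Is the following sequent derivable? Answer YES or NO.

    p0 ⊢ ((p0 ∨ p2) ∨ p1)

Derivation (root first):
[∨I₁] p0 ⊢ ((p0 ∨ p2) ∨ p1)
  [∨I₁] p0 ⊢ (p0 ∨ p2)
    [Ax] p0 ⊢ p0

Result: YES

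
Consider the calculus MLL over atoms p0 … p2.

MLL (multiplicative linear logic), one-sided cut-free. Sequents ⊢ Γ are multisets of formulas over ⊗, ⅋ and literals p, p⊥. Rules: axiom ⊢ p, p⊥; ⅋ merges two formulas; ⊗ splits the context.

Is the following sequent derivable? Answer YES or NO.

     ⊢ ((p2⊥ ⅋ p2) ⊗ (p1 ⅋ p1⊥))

Derivation trace:
[⊗]  ⊢ ((p2⊥ ⅋ p2) ⊗ (p1 ⅋ p1⊥))
  [⅋]  ⊢ (p2⊥ ⅋ p2)
    [Ax]  ⊢ p2, p2⊥
  [⅋]  ⊢ (p1 ⅋ p1⊥)
    [Ax]  ⊢ p1, p1⊥

Result: YES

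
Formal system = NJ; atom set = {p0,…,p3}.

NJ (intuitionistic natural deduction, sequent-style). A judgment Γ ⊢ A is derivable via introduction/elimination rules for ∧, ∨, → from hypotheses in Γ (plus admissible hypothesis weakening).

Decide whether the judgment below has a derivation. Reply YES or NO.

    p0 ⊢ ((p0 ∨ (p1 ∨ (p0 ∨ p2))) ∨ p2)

Derivation (root first):
[∨I₁] p0 ⊢ ((p0 ∨ (p1 ∨ (p0 ∨ p2))) ∨ p2)
  [∨I₂] p0 ⊢ (p0 ∨ (p1 ∨ (p0 ∨ p2)))
    [∨I₂] p0 ⊢ (p1 ∨ (p0 ∨ p2))
      [∨I₁] p0 ⊢ (p0 ∨ p2)
        [Ax] p0 ⊢ p0

Result: YES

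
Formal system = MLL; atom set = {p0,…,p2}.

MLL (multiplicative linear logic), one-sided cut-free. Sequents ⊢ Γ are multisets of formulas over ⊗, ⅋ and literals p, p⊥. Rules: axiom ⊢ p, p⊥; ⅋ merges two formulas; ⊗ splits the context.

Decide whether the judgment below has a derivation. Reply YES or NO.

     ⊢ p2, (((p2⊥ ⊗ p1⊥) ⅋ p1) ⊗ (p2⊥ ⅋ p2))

Derivation trace:
[⊗]  ⊢ p2, (((p2⊥ ⊗ p1⊥) ⅋ p1) ⊗ (p2⊥ ⅋ p2))
  [⅋]  ⊢ p2, ((p2⊥ ⊗ p1⊥) ⅋ p1)
    [⊗]  ⊢ p2, p1, (p2⊥ ⊗ p1⊥)
      [Ax]  ⊢ p2, p2⊥
      [Ax]  ⊢ p1, p1⊥
  [⅋]  ⊢ (p2⊥ ⅋ p2)
    [Ax]  ⊢ p2, p2⊥

Result: YES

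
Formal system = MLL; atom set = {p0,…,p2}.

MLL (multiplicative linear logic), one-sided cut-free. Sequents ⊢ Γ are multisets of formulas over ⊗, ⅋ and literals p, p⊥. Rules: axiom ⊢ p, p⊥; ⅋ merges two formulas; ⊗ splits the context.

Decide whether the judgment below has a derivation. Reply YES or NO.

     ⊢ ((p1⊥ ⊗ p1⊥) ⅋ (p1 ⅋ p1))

Derivation (root first):
[⅋]  ⊢ ((p1⊥ ⊗ p1⊥) ⅋ (p1 ⅋ p1))
  [⅋]  ⊢ (p1⊥ ⊗ p1⊥), (p1 ⅋ p1)
    [⊗]  ⊢ p1, p1, (p1⊥ ⊗ p1⊥)
      [Ax]  ⊢ p1, p1⊥
      [Ax]  ⊢ p1, p1⊥

Result: YES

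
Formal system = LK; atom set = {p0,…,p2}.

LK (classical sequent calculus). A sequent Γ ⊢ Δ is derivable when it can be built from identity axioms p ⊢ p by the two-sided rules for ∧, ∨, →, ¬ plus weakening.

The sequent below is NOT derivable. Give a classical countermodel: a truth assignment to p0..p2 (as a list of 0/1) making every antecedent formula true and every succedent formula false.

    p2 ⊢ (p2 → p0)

Truth-table refutation:
  v=000: Γ:[p2=F] Δ:[(p2 → p0)=T] refutes=False
  v=001: Γ:[p2=T] Δ:[(p2 → p0)=F] refutes=True  ← countermodel

Result: [0, 0, 1]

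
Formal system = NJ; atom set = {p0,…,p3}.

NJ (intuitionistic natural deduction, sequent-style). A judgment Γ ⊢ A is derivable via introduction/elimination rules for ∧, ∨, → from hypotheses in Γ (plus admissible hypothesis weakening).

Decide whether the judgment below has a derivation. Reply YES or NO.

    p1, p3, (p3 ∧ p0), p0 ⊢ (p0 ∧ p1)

Proof tree:
[∧I] p1, p3, (p3 ∧ p0), p0 ⊢ (p0 ∧ p1)
  [Ax] p0 ⊢ p0
  [Wk] p1, p3, (p3 ∧ p0) ⊢ p1
    [Wk] p1, p3 ⊢ p1
      [Ax] p1 ⊢ p1

Result: YES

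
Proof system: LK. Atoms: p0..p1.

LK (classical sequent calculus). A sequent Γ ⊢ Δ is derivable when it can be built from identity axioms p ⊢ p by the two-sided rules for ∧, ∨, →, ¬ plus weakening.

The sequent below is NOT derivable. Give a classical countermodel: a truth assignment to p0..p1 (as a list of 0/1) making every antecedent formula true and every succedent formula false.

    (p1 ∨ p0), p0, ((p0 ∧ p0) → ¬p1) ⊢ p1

Truth-table refutation:
  v=00: Γ:[(p1 ∨ p0)=F, p0=F, ((p0 ∧ p0) → ¬p1)=T] Δ:[p1=F] refutes=False
  v=01: Γ:[(p1 ∨ p0)=T, p0=F, ((p0 ∧ p0) → ¬p1)=T] Δ:[p1=T] refutes=False
  v=10: Γ:[(p1 ∨ p0)=T, p0=T, ((p0 ∧ p0) → ¬p1)=T] Δ:[p1=F] refutes=True  ← countermodel

Result: [1, 0]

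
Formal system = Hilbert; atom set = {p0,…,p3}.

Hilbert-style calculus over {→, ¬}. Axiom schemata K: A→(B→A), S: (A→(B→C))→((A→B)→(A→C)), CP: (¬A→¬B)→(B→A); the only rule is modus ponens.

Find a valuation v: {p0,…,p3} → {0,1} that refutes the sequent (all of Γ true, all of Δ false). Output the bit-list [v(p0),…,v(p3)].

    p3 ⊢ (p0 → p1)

Enumerate valuations to refute Γ ⊢ Δ:
  v=0000: Γ:[p3=F] Δ:[(p0 → p1)=T] refutes=False
  v=0001: Γ:[p3=T] Δ:[(p0 → p1)=T] refutes=False
  v=0010: Γ:[p3=F] Δ:[(p0 → p1)=T] refutes=False
  v=0011: Γ:[p3=T] Δ:[(p0 → p1)=T] refutes=False
  v=0100: Γ:[p3=F] Δ:[(p0 → p1)=T] refutes=False
  v=0101: Γ:[p3=T] Δ:[(p0 → p1)=T] refutes=False
  v=0110: Γ:[p3=F] Δ:[(p0 → p1)=T] refutes=False
  v=0111: Γ:[p3=T] Δ:[(p0 → p1)=T] refutes=False
  v=1000: Γ:[p3=F] Δ:[(p0 → p1)=F] refutes=False
  v=1001: Γ:[p3=T] Δ:[(p0 → p1)=F] refutes=True  ← countermodel

Result: [1, 0, 0, 1]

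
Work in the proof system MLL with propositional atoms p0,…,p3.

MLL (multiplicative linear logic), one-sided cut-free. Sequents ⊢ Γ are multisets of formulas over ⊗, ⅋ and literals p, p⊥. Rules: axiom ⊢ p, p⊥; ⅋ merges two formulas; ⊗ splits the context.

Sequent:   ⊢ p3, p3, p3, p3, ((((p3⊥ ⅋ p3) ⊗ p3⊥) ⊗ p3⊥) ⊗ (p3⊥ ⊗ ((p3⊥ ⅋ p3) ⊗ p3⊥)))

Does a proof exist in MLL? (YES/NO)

Proof tree:
[⊗]  ⊢ p3, p3, p3, p3, ((((p3⊥ ⅋ p3) ⊗ p3⊥) ⊗ p3⊥) ⊗ (p3⊥ ⊗ ((p3⊥ ⅋ p3) ⊗ p3⊥)))
  [⊗]  ⊢ p3, p3, (((p3⊥ ⅋ p3) ⊗ p3⊥) ⊗ p3⊥)
    [⊗]  ⊢ p3, ((p3⊥ ⅋ p3) ⊗ p3⊥)
      [⅋]  ⊢ (p3⊥ ⅋ p3)
        [Ax]  ⊢ p3, p3⊥
      [Ax]  ⊢ p3, p3⊥
    [Ax]  ⊢ p3, p3⊥
  [⊗]  ⊢ p3, p3, (p3⊥ ⊗ ((p3⊥ ⅋ p3) ⊗ p3⊥))
    [Ax]  ⊢ p3, p3⊥
    [⊗]  ⊢ p3, ((p3⊥ ⅋ p3) ⊗ p3⊥)
      [⅋]  ⊢ (p3⊥ ⅋ p3)
        [Ax]  ⊢ p3, p3⊥
      [Ax]  ⊢ p3, p3⊥

Result: YES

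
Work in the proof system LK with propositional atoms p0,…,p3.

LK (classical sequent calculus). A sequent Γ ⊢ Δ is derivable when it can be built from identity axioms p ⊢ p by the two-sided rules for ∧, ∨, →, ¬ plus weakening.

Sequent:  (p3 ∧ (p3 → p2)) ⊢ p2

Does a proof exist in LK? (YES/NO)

Derivation (root first):
[∧L] (p3 ∧ (p3 → p2)) ⊢ p2
  [→L] p3, (p3 → p2) ⊢ p2
    [Ax] p3 ⊢ p3
    [Ax] p2 ⊢ p2

Result: YES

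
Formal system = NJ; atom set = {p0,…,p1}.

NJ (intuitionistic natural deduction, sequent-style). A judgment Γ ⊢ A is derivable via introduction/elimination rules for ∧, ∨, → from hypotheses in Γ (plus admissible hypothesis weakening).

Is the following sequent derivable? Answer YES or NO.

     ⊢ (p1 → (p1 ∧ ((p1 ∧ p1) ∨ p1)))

Proof tree:
[→I]  ⊢ (p1 → (p1 ∧ ((p1 ∧ p1) ∨ p1)))
  [∧I] p1 ⊢ (p1 ∧ ((p1 ∧ p1) ∨ p1))
    [Ax] p1 ⊢ p1
    [∨I₁] p1 ⊢ ((p1 ∧ p1) ∨ p1)
      [∧I] p1 ⊢ (p1 ∧ p1)
        [Ax] p1 ⊢ p1
        [Ax] p1 ⊢ p1

Result: YES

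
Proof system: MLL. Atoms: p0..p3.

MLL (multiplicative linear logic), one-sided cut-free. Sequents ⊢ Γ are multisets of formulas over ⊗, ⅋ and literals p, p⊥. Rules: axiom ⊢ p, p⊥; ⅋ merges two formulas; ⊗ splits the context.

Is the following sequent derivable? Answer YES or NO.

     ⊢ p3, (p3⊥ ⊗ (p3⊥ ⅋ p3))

Derivation trace:
[⊗]  ⊢ p3, (p3⊥ ⊗ (p3⊥ ⅋ p3))
  [Ax]  ⊢ p3, p3⊥
  [⅋]  ⊢ (p3⊥ ⅋ p3)
    [Ax]  ⊢ p3, p3⊥

Result: YES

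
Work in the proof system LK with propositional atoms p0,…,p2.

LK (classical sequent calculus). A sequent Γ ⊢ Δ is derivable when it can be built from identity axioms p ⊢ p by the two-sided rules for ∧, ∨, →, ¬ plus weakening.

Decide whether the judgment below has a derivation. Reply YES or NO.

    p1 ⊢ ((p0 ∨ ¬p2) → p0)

Truth-table refutation:
  v=000: Γ:[p1=F] Δ:[((p0 ∨ ¬p2) → p0)=F] refutes=False
  v=001: Γ:[p1=F] Δ:[((p0 ∨ ¬p2) → p0)=T] refutes=False
  v=010: Γ:[p1=T] Δ:[((p0 ∨ ¬p2) → p0)=F] refutes=True  ← countermodel

Result: NO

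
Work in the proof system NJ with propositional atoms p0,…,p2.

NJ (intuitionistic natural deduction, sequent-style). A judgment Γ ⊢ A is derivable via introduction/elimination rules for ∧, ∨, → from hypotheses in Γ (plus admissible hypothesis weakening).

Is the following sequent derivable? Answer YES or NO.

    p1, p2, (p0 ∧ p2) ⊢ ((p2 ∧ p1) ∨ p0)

Derivation trace:
[∨I₁] p1, p2, (p0 ∧ p2) ⊢ ((p2 ∧ p1) ∨ p0)
  [Wk] p1, p2, (p0 ∧ p2) ⊢ (p2 ∧ p1)
    [∧I] p1, p2 ⊢ (p2 ∧ p1)
      [Ax] p2 ⊢ p2
      [Ax] p1 ⊢ p1

Result: YES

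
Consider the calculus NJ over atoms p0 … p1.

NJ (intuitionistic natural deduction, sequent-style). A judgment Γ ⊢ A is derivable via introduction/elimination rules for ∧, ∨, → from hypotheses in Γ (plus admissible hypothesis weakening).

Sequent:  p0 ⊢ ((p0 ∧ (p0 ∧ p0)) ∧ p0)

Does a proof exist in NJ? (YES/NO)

Derivation trace:
[∧I] p0 ⊢ ((p0 ∧ (p0 ∧ p0)) ∧ p0)
  [∧I] p0 ⊢ (p0 ∧ (p0 ∧ p0))
    [Ax] p0 ⊢ p0
    [∧I] p0 ⊢ (p0 ∧ p0)
      [Ax] p0 ⊢ p0
      [Ax] p0 ⊢ p0
  [Ax] p0 ⊢ p0

Result: YES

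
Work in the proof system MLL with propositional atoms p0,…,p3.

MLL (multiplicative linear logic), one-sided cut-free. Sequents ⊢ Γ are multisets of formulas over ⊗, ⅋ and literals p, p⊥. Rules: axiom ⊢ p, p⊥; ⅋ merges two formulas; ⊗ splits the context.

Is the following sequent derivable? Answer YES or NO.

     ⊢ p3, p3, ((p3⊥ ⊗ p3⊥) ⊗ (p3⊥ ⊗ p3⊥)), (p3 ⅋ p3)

Proof tree:
[⅋]  ⊢ p3, p3, ((p3⊥ ⊗ p3⊥) ⊗ (p3⊥ ⊗ p3⊥)), (p3 ⅋ p3)
  [⊗]  ⊢ p3, p3, p3, p3, ((p3⊥ ⊗ p3⊥) ⊗ (p3⊥ ⊗ p3⊥))
    [⊗]  ⊢ p3, p3, (p3⊥ ⊗ p3⊥)
      [Ax]  ⊢ p3, p3⊥
      [Ax]  ⊢ p3, p3⊥
    [⊗]  ⊢ p3, p3, (p3⊥ ⊗ p3⊥)
      [Ax]  ⊢ p3, p3⊥
      [Ax]  ⊢ p3, p3⊥

Result: YES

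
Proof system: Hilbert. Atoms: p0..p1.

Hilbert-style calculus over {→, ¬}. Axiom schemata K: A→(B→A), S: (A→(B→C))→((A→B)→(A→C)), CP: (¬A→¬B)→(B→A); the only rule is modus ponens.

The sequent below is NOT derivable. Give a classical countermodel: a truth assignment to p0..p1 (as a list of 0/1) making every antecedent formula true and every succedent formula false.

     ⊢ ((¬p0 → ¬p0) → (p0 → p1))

Enumerate valuations to refute Γ ⊢ Δ:
  v=00: Γ:[] Δ:[((¬p0 → ¬p0) → (p0 → p1))=T] refutes=False
  v=01: Γ:[] Δ:[((¬p0 → ¬p0) → (p0 → p1))=T] refutes=False
  v=10: Γ:[] Δ:[((¬p0 → ¬p0) → (p0 → p1))=F] refutes=True  ← countermodel

Result: [1, 0]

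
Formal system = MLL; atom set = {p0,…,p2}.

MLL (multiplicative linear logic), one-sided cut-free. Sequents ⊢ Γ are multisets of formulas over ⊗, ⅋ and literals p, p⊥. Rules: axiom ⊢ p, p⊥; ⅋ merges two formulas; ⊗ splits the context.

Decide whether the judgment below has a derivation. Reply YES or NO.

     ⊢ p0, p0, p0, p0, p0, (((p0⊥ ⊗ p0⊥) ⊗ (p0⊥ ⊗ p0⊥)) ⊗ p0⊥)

Derivation (root first):
[⊗]  ⊢ p0, p0, p0, p0, p0, (((p0⊥ ⊗ p0⊥) ⊗ (p0⊥ ⊗ p0⊥)) ⊗ p0⊥)
  [⊗]  ⊢ p0, p0, p0, p0, ((p0⊥ ⊗ p0⊥) ⊗ (p0⊥ ⊗ p0⊥))
    [⊗]  ⊢ p0, p0, (p0⊥ ⊗ p0⊥)
      [Ax]  ⊢ p0, p0⊥
      [Ax]  ⊢ p0, p0⊥
    [⊗]  ⊢ p0, p0, (p0⊥ ⊗ p0⊥)
      [Ax]  ⊢ p0, p0⊥
      [Ax]  ⊢ p0, p0⊥
  [Ax]  ⊢ p0, p0⊥

Result: YES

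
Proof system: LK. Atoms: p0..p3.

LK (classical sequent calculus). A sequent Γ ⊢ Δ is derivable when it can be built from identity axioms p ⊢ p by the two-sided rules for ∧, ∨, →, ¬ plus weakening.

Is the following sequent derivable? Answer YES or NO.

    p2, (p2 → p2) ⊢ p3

Truth-table refutation:
  v=0000: Γ:[p2=F, (p2 → p2)=T] Δ:[p3=F] refutes=False
  v=0001: Γ:[p2=F, (p2 → p2)=T] Δ:[p3=T] refutes=False
  v=0010: Γ:[p2=T, (p2 → p2)=T] Δ:[p3=F] refutes=True  ← countermodel

Result: NO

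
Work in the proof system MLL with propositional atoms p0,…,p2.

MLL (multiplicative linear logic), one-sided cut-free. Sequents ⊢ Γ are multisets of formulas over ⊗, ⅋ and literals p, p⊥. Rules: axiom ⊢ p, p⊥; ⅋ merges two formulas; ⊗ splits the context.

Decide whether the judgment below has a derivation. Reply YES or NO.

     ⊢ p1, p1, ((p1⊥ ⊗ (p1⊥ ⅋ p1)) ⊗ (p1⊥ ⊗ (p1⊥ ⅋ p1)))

Proof tree:
[⊗]  ⊢ p1, p1, ((p1⊥ ⊗ (p1⊥ ⅋ p1)) ⊗ (p1⊥ ⊗ (p1⊥ ⅋ p1)))
  [⊗]  ⊢ p1, (p1⊥ ⊗ (p1⊥ ⅋ p1))
    [Ax]  ⊢ p1, p1⊥
    [⅋]  ⊢ (p1⊥ ⅋ p1)
      [Ax]  ⊢ p1, p1⊥
  [⊗]  ⊢ p1, (p1⊥ ⊗ (p1⊥ ⅋ p1))
    [Ax]  ⊢ p1, p1⊥
    [⅋]  ⊢ (p1⊥ ⅋ p1)
      [Ax]  ⊢ p1, p1⊥

Result: YES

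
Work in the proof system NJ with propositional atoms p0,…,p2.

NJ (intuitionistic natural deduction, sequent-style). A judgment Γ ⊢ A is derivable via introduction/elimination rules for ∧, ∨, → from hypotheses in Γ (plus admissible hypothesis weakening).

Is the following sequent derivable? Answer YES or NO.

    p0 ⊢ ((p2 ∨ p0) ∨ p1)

Proof tree:
[∨I₁] p0 ⊢ ((p2 ∨ p0) ∨ p1)
  [∨I₂] p0 ⊢ (p2 ∨ p0)
    [Ax] p0 ⊢ p0

Result: YES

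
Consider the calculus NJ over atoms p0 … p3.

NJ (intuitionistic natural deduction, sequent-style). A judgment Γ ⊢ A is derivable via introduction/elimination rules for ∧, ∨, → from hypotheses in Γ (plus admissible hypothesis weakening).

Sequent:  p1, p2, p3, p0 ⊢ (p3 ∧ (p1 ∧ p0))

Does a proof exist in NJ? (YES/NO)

Proof tree:
[∧I] p1, p2, p3, p0 ⊢ (p3 ∧ (p1 ∧ p0))
  [Ax] p3 ⊢ p3
  [∧I] p1, p2, p0 ⊢ (p1 ∧ p0)
    [Ax] p1 ⊢ p1
    [Wk] p0, p2 ⊢ p0
      [Ax] p0 ⊢ p0

Result: YES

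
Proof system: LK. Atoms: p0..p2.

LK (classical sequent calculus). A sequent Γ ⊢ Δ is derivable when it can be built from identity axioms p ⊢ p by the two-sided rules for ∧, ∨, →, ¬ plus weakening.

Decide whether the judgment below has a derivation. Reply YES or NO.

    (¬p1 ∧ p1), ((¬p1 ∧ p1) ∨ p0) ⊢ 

Derivation trace:
[∨L] (¬p1 ∧ p1), ((¬p1 ∧ p1) ∨ p0) ⊢ 
  [∧L] (¬p1 ∧ p1) ⊢ 
    [¬L] p1, ¬p1 ⊢ 
      [Ax] p1 ⊢ p1
  [WL] (¬p1 ∧ p1), p0 ⊢ 
    [∧L] (¬p1 ∧ p1) ⊢ 
      [¬L] p1, ¬p1 ⊢ 
        [Ax] p1 ⊢ p1

Result: YES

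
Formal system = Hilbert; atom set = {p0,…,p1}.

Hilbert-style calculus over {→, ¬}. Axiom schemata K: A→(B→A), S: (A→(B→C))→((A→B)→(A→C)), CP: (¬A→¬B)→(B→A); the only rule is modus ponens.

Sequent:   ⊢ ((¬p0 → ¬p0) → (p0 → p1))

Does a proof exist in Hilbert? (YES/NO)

Truth-table refutation:
  v=00: Γ:[] Δ:[((¬p0 → ¬p0) → (p0 → p1))=T] refutes=False
  v=01: Γ:[] Δ:[((¬p0 → ¬p0) → (p0 → p1))=T] refutes=False
  v=10: Γ:[] Δ:[((¬p0 → ¬p0) → (p0 → p1))=F] refutes=True  ← countermodel

Result: NO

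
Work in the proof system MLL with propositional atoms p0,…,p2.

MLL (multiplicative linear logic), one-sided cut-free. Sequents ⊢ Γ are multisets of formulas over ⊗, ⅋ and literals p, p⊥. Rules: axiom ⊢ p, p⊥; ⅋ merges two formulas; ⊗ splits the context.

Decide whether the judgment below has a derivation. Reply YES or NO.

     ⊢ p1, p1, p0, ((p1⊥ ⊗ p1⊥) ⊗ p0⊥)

Derivation (root first):
[⊗]  ⊢ p1, p1, p0, ((p1⊥ ⊗ p1⊥) ⊗ p0⊥)
  [⊗]  ⊢ p1, p1, (p1⊥ ⊗ p1⊥)
    [Ax]  ⊢ p1, p1⊥
    [Ax]  ⊢ p1, p1⊥
  [Ax]  ⊢ p0, p0⊥

Result: YES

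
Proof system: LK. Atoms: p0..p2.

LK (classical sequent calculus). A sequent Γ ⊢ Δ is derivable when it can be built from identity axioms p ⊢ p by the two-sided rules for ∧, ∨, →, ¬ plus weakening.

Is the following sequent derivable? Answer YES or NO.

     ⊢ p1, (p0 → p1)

Search for a countermodel by truth-table:
  v=000: Γ:[] Δ:[p1=F, (p0 → p1)=T] refutes=False
  v=001: Γ:[] Δ:[p1=F, (p0 → p1)=T] refutes=False
  v=010: Γ:[] Δ:[p1=T, (p0 → p1)=T] refutes=False
  v=011: Γ:[] Δ:[p1=T, (p0 → p1)=T] refutes=False
  v=100: Γ:[] Δ:[p1=F, (p0 → p1)=F] refutes=True  ← countermodel

Result: NO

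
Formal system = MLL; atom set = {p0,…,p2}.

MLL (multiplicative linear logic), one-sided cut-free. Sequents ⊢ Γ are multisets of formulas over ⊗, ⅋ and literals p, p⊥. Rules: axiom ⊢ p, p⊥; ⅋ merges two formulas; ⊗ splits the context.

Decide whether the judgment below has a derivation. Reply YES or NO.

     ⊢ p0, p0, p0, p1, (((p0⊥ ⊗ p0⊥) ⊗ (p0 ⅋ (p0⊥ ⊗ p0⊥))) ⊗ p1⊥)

Derivation trace:
[⊗]  ⊢ p0, p0, p0, p1, (((p0⊥ ⊗ p0⊥) ⊗ (p0 ⅋ (p0⊥ ⊗ p0⊥))) ⊗ p1⊥)
  [⊗]  ⊢ p0, p0, p0, ((p0⊥ ⊗ p0⊥) ⊗ (p0 ⅋ (p0⊥ ⊗ p0⊥)))
    [⊗]  ⊢ p0, p0, (p0⊥ ⊗ p0⊥)
      [Ax]  ⊢ p0, p0⊥
      [Ax]  ⊢ p0, p0⊥
    [⅋]  ⊢ p0, (p0 ⅋ (p0⊥ ⊗ p0⊥))
      [⊗]  ⊢ p0, p0, (p0⊥ ⊗ p0⊥)
        [Ax]  ⊢ p0, p0⊥
        [Ax]  ⊢ p0, p0⊥
  [Ax]  ⊢ p1, p1⊥

Result: YES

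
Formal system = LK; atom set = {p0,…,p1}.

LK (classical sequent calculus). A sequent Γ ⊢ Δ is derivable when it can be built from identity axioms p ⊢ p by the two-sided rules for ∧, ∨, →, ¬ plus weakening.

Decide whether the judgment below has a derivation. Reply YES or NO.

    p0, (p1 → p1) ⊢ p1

Enumerate valuations to refute Γ ⊢ Δ:
  v=00: Γ:[p0=F, (p1 → p1)=T] Δ:[p1=F] refutes=False
  v=01: Γ:[p0=F, (p1 → p1)=T] Δ:[p1=T] refutes=False
  v=10: Γ:[p0=T, (p1 → p1)=T] Δ:[p1=F] refutes=True  ← countermodel

Result: NO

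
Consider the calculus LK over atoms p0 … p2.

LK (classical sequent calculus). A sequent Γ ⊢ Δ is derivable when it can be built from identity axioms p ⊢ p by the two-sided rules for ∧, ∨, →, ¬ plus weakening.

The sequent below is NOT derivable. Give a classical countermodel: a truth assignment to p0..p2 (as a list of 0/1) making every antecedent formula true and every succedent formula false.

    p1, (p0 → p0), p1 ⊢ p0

Search for a countermodel by truth-table:
  v=000: Γ:[p1=F, (p0 → p0)=T, p1=F] Δ:[p0=F] refutes=False
  v=001: Γ:[p1=F, (p0 → p0)=T, p1=F] Δ:[p0=F] refutes=False
  v=010: Γ:[p1=T, (p0 → p0)=T, p1=T] Δ:[p0=F] refutes=True  ← countermodel

Result: [0, 1, 0]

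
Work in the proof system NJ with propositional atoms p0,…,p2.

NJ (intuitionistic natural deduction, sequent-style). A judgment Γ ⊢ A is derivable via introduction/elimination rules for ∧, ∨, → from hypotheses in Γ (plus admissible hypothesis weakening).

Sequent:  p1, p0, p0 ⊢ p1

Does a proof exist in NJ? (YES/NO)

Derivation trace:
[Wk] p1, p0, p0 ⊢ p1
  [Wk] p1, p0 ⊢ p1
    [Ax] p1 ⊢ p1

Result: YES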